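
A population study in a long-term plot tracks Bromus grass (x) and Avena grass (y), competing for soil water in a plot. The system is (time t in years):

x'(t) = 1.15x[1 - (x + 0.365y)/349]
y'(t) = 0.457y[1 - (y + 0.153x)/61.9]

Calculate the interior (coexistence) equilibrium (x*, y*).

x* ≈ 346, y* ≈ 9.01

Setting both brackets to zero gives the nullclines x + 0.365y = 349 and 0.153x + y = 61.9.
Substituting y = 61.9 - 0.153x into the first: x(1 - 0.365·0.153) = 349 - 0.365·61.9.
So x* = 326/0.944 = 346, and then y* = 61.9 - 0.153·346 = 9.01.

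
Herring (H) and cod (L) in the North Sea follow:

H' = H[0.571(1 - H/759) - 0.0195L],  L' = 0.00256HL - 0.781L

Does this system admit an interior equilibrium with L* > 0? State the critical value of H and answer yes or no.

The predator equation gives dL/dt > 0 only when H > 0.781/0.00256 = 305.
Without the predator, H → K = 759. Since 759 > 305, the predator can invade and persist.

Threshold H = 305; K > 305, so yes, the predator persists.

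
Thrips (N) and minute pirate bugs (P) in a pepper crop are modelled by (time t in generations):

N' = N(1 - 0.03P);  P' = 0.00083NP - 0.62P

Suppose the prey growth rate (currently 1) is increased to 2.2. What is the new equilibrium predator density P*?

At the interior fixed point, setting dN/dt = 0 with N > 0 fixes P* = (prey growth rate)/(NP coefficient) — independent of the other coefficients.
With the change, P* = 2.2/0.03 = 73.3; it rises from 33.3.

P* ≈ 73.3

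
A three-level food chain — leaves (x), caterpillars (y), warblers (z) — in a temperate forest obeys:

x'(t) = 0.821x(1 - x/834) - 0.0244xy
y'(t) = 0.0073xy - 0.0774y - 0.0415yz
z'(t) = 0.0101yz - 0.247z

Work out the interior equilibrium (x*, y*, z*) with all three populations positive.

x* ≈ 228, y* ≈ 24.5, z* ≈ 38.2

From dz/dt = 0: 0.0101y* = 0.247, so y* = 24.5.
From dx/dt = 0: 0.821(1 - x*/834) = 0.0244·24.5, giving x* = 834·(1 - 0.727) = 228.
From dy/dt = 0: 0.0073·228 - 0.0774 = 0.0415z*, so z* = 1.59/0.0415 = 38.2.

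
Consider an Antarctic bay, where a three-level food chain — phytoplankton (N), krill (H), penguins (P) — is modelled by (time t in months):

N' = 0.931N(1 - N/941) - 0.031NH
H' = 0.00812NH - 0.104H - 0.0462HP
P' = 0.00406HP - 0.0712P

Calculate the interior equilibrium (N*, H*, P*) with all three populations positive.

N* ≈ 392, H* ≈ 17.5, P* ≈ 66.6

From dP/dt = 0: 0.00406H* = 0.0712, so H* = 17.5.
From dN/dt = 0: 0.931(1 - N*/941) = 0.031·17.5, giving N* = 941·(1 - 0.584) = 392.
From dH/dt = 0: 0.00812·392 - 0.104 = 0.0462P*, so P* = 3.08/0.0462 = 66.6.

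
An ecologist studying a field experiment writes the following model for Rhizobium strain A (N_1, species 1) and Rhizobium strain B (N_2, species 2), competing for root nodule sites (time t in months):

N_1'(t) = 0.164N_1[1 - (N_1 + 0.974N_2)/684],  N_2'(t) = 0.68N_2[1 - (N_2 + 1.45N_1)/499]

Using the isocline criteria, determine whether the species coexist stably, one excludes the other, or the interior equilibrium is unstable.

species 1 excludes species 2

Compare the nullcline intercepts: K1/α12 = 684/0.974 = 702 > K2 = 499; K2/α21 = 499/1.45 = 344 < K1 = 684.
Since the inequalities point opposite ways, species 1 can invade but species 2 cannot.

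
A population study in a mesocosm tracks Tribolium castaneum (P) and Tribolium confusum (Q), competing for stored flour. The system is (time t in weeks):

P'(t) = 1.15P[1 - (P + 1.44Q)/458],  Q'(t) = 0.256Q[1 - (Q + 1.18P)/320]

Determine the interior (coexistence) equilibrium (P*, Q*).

P* ≈ 4, Q* ≈ 315

Setting both brackets to zero gives the nullclines P + 1.44Q = 458 and 1.18P + Q = 320.
Substituting Q = 320 - 1.18P into the first: P(1 - 1.44·1.18) = 458 - 1.44·320.
So P* = -2.8/-0.699 = 4, and then Q* = 320 - 1.18·4 = 315.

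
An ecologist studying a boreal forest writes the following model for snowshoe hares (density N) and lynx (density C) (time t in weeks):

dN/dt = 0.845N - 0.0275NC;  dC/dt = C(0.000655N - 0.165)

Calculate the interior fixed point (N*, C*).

Set dC/dt = 0 with C > 0: 0.000655N - 0.165 = 0, so N* = 0.165/0.000655 = 252.
Set dN/dt = 0 with N > 0: 0.845 - 0.0275C = 0, so C* = 0.845/0.0275 = 30.7.

N* ≈ 252, C* ≈ 30.7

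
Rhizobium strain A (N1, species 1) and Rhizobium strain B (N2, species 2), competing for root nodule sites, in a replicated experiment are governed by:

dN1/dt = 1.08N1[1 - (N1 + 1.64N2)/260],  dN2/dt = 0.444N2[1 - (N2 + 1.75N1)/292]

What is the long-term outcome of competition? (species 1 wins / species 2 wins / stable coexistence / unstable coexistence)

unstable coexistence (outcome depends on initial conditions)

Compare the nullcline intercepts: K1/α12 = 260/1.64 = 159 < K2 = 292; K2/α21 = 292/1.75 = 167 < K1 = 260.
Since both are reversed, neither can invade when rare; the interior point is a saddle.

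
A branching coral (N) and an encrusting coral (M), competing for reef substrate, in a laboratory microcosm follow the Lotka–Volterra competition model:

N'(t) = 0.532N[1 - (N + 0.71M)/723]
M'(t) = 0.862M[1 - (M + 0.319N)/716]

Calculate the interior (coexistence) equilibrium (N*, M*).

Setting both brackets to zero gives the nullclines N + 0.71M = 723 and 0.319N + M = 716.
Substituting M = 716 - 0.319N into the first: N(1 - 0.71·0.319) = 723 - 0.71·716.
So N* = 215/0.774 = 277, and then M* = 716 - 0.319·277 = 627.

N* ≈ 277, M* ≈ 627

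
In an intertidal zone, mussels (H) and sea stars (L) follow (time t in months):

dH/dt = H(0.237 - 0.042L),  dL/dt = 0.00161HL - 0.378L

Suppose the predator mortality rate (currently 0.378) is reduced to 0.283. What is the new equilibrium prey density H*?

At the interior fixed point, setting dL/dt = 0 with L > 0 fixes H* = (predator death rate)/(HL coefficient) — independent of the other coefficients.
With the change, H* = 0.283/0.00161 = 176; it falls from 235.

H* ≈ 176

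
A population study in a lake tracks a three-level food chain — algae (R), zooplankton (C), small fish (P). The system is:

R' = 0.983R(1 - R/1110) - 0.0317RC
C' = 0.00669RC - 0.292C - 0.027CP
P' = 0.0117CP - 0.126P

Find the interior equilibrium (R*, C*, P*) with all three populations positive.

R* ≈ 725, C* ≈ 10.8, P* ≈ 169

From dP/dt = 0: 0.0117C* = 0.126, so C* = 10.8.
From dR/dt = 0: 0.983(1 - R*/1110) = 0.0317·10.8, giving R* = 1110·(1 - 0.347) = 725.
From dC/dt = 0: 0.00669·725 - 0.292 = 0.027P*, so P* = 4.55/0.027 = 169.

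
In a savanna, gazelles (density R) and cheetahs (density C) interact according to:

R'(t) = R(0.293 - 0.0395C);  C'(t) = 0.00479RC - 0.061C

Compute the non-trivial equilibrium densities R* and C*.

R* ≈ 12.7, C* ≈ 7.42

Set dC/dt = 0 with C > 0: 0.00479R - 0.061 = 0, so R* = 0.061/0.00479 = 12.7.
Set dR/dt = 0 with R > 0: 0.293 - 0.0395C = 0, so C* = 0.293/0.0395 = 7.42.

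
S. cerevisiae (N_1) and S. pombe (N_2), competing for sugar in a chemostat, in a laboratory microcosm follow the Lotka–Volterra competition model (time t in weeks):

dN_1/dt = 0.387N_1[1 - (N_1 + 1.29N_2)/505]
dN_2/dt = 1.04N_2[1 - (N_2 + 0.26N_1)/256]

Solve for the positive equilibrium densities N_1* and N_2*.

N_1* ≈ 263, N_2* ≈ 188

Setting both brackets to zero gives the nullclines N_1 + 1.29N_2 = 505 and 0.26N_1 + N_2 = 256.
Substituting N_2 = 256 - 0.26N_1 into the first: N_1(1 - 1.29·0.26) = 505 - 1.29·256.
So N_1* = 175/0.665 = 263, and then N_2* = 256 - 0.26·263 = 188.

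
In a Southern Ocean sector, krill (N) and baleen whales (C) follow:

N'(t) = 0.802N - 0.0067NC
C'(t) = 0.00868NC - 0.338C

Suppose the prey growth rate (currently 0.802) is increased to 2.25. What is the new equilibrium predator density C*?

C* ≈ 336

At the interior fixed point, setting dN/dt = 0 with N > 0 fixes C* = (prey growth rate)/(NC coefficient) — independent of the other coefficients.
With the change, C* = 2.25/0.0067 = 336; it rises from 120.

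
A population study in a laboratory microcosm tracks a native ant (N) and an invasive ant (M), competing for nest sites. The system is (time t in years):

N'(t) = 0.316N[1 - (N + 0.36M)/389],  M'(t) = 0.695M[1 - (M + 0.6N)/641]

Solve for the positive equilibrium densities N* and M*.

Setting both brackets to zero gives the nullclines N + 0.36M = 389 and 0.6N + M = 641.
Substituting M = 641 - 0.6N into the first: N(1 - 0.36·0.6) = 389 - 0.36·641.
So N* = 158/0.784 = 202, and then M* = 641 - 0.6·202 = 520.

N* ≈ 202, M* ≈ 520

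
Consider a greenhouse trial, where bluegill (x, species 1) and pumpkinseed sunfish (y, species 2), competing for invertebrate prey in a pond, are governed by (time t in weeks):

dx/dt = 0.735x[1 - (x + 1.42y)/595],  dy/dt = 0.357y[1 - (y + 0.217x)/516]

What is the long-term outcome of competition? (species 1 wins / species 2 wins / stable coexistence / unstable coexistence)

species 2 excludes species 1

Compare the nullcline intercepts: K1/α12 = 595/1.42 = 419 < K2 = 516; K2/α21 = 516/0.217 = 2380 > K1 = 595.
Since the inequalities point opposite ways, species 2 can invade but species 1 cannot.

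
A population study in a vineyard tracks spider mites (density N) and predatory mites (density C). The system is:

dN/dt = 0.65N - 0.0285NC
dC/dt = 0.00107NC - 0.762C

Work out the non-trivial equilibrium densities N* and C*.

N* ≈ 712, C* ≈ 22.8

Set dC/dt = 0 with C > 0: 0.00107N - 0.762 = 0, so N* = 0.762/0.00107 = 712.
Set dN/dt = 0 with N > 0: 0.65 - 0.0285C = 0, so C* = 0.65/0.0285 = 22.8.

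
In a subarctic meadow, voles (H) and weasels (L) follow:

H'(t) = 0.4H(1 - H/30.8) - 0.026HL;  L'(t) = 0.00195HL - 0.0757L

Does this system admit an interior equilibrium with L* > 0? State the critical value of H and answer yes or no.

Threshold H = 38.8; K < 38.8, so no, the predator goes extinct.

The predator equation gives dL/dt > 0 only when H > 0.0757/0.00195 = 38.8.
Without the predator, H → K = 30.8. Since 30.8 < 38.8, the predator cannot invade.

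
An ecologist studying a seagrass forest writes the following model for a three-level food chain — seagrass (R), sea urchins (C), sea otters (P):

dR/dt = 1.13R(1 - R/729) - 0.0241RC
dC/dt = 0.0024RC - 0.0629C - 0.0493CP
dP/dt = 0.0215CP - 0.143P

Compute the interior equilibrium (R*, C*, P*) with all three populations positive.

R* ≈ 626, C* ≈ 6.65, P* ≈ 29.2

From dP/dt = 0: 0.0215C* = 0.143, so C* = 6.65.
From dR/dt = 0: 1.13(1 - R*/729) = 0.0241·6.65, giving R* = 729·(1 - 0.142) = 626.
From dC/dt = 0: 0.0024·626 - 0.0629 = 0.0493P*, so P* = 1.44/0.0493 = 29.2.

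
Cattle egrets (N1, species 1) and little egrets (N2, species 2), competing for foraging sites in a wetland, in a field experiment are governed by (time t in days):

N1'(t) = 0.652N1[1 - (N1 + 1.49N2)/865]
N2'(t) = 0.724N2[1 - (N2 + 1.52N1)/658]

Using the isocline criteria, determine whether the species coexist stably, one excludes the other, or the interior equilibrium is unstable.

Compare the nullcline intercepts: K1/α12 = 865/1.49 = 581 < K2 = 658; K2/α21 = 658/1.52 = 433 < K1 = 865.
Since both are reversed, neither can invade when rare; the interior point is a saddle.

unstable coexistence (outcome depends on initial conditions)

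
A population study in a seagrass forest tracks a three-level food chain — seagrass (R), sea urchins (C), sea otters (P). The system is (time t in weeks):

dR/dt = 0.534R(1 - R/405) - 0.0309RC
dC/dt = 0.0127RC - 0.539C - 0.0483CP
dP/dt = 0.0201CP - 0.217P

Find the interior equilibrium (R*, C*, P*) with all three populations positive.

From dP/dt = 0: 0.0201C* = 0.217, so C* = 10.8.
From dR/dt = 0: 0.534(1 - R*/405) = 0.0309·10.8, giving R* = 405·(1 - 0.625) = 152.
From dC/dt = 0: 0.0127·152 - 0.539 = 0.0483P*, so P* = 1.39/0.0483 = 28.8.

R* ≈ 152, C* ≈ 10.8, P* ≈ 28.8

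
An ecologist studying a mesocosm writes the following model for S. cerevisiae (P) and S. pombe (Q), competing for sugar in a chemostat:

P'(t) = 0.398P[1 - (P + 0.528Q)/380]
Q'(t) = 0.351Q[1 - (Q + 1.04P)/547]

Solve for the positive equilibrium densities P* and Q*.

Setting both brackets to zero gives the nullclines P + 0.528Q = 380 and 1.04P + Q = 547.
Substituting Q = 547 - 1.04P into the first: P(1 - 0.528·1.04) = 380 - 0.528·547.
So P* = 91.2/0.451 = 202, and then Q* = 547 - 1.04·202 = 337.

P* ≈ 202, Q* ≈ 337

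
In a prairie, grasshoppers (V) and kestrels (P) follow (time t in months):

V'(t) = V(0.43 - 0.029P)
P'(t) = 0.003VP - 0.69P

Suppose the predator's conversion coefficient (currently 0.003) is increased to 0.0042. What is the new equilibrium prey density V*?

V* ≈ 164

At the interior fixed point, setting dP/dt = 0 with P > 0 fixes V* = (predator death rate)/(VP coefficient) — independent of the other coefficients.
With the change, V* = 0.69/0.0042 = 164; it falls from 230.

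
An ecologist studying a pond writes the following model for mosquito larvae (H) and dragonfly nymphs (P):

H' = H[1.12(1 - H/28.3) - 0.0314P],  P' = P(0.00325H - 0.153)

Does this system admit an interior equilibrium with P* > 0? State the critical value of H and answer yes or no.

The predator equation gives dP/dt > 0 only when H > 0.153/0.00325 = 47.1.
Without the predator, H → K = 28.3. Since 28.3 < 47.1, the predator cannot invade.

Threshold H = 47.1; K < 47.1, so no, the predator goes extinct.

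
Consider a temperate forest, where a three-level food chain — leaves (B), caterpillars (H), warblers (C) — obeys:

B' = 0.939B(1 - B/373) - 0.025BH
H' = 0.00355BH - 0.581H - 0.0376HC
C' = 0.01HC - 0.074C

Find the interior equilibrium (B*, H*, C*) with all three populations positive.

B* ≈ 300, H* ≈ 7.4, C* ≈ 12.8

From dC/dt = 0: 0.01H* = 0.074, so H* = 7.4.
From dB/dt = 0: 0.939(1 - B*/373) = 0.025·7.4, giving B* = 373·(1 - 0.197) = 300.
From dH/dt = 0: 0.00355·300 - 0.581 = 0.0376C*, so C* = 0.482/0.0376 = 12.8.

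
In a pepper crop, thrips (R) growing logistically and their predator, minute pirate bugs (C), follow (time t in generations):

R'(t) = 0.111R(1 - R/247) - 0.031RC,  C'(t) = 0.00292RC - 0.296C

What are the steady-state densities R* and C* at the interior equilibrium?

R* ≈ 101, C* ≈ 2.11

From dC/dt = 0 with C > 0: 0.00292R* = 0.296, so R* = 101.
Substitute into dR/dt = 0: 0.111(1 - 101/247) = 0.031C*.
The bracket is 0.59, giving C* = 0.0654/0.031 = 2.11.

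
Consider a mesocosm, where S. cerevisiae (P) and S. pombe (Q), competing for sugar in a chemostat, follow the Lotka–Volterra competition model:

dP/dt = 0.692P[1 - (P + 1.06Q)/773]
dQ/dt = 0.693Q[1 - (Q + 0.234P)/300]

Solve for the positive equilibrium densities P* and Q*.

P* ≈ 605, Q* ≈ 158

Setting both brackets to zero gives the nullclines P + 1.06Q = 773 and 0.234P + Q = 300.
Substituting Q = 300 - 0.234P into the first: P(1 - 1.06·0.234) = 773 - 1.06·300.
So P* = 455/0.752 = 605, and then Q* = 300 - 0.234·605 = 158.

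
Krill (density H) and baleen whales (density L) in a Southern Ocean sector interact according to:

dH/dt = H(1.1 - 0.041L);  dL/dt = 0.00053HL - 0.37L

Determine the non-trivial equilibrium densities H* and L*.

H* ≈ 698, L* ≈ 26.8

Set dL/dt = 0 with L > 0: 0.00053H - 0.37 = 0, so H* = 0.37/0.00053 = 698.
Set dH/dt = 0 with H > 0: 1.1 - 0.041L = 0, so L* = 1.1/0.041 = 26.8.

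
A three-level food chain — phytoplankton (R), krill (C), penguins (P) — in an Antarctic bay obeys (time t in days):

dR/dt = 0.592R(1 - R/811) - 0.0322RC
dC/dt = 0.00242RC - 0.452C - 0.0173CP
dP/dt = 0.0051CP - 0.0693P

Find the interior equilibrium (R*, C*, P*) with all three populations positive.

R* ≈ 212, C* ≈ 13.6, P* ≈ 3.47

From dP/dt = 0: 0.0051C* = 0.0693, so C* = 13.6.
From dR/dt = 0: 0.592(1 - R*/811) = 0.0322·13.6, giving R* = 811·(1 - 0.739) = 212.
From dC/dt = 0: 0.00242·212 - 0.452 = 0.0173P*, so P* = 0.0601/0.0173 = 3.47.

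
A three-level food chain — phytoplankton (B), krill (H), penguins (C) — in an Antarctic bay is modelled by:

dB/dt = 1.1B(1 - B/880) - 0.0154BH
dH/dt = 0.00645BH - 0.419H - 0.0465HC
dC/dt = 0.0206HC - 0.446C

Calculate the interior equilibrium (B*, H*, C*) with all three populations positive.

From dC/dt = 0: 0.0206H* = 0.446, so H* = 21.7.
From dB/dt = 0: 1.1(1 - B*/880) = 0.0154·21.7, giving B* = 880·(1 - 0.303) = 613.
From dH/dt = 0: 0.00645·613 - 0.419 = 0.0465C*, so C* = 3.54/0.0465 = 76.1.

B* ≈ 613, H* ≈ 21.7, C* ≈ 76.1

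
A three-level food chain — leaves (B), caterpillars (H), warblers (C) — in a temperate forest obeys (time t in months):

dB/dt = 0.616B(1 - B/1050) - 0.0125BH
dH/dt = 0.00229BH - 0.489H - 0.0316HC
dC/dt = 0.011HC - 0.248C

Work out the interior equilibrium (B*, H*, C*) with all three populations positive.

From dC/dt = 0: 0.011H* = 0.248, so H* = 22.5.
From dB/dt = 0: 0.616(1 - B*/1050) = 0.0125·22.5, giving B* = 1050·(1 - 0.457) = 570.
From dH/dt = 0: 0.00229·570 - 0.489 = 0.0316C*, so C* = 0.815/0.0316 = 25.8.

B* ≈ 570, H* ≈ 22.5, C* ≈ 25.8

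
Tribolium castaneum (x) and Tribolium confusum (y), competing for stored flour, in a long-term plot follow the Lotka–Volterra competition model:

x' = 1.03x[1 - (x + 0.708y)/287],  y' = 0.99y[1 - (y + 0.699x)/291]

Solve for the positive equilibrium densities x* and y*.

Setting both brackets to zero gives the nullclines x + 0.708y = 287 and 0.699x + y = 291.
Substituting y = 291 - 0.699x into the first: x(1 - 0.708·0.699) = 287 - 0.708·291.
So x* = 81/0.505 = 160, and then y* = 291 - 0.699·160 = 179.

x* ≈ 160, y* ≈ 179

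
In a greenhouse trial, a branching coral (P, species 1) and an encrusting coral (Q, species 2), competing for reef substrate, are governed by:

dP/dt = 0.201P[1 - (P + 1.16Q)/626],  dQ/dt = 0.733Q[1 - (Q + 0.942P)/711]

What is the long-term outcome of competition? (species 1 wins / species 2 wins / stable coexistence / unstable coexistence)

species 2 excludes species 1

Compare the nullcline intercepts: K1/α12 = 626/1.16 = 540 < K2 = 711; K2/α21 = 711/0.942 = 755 > K1 = 626.
Since the inequalities point opposite ways, species 2 can invade but species 1 cannot.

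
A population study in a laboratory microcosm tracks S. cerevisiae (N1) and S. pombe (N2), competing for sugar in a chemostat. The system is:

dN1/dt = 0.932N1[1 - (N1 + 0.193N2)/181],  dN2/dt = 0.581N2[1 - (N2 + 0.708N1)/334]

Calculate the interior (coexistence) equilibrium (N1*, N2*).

N1* ≈ 135, N2* ≈ 238

Setting both brackets to zero gives the nullclines N1 + 0.193N2 = 181 and 0.708N1 + N2 = 334.
Substituting N2 = 334 - 0.708N1 into the first: N1(1 - 0.193·0.708) = 181 - 0.193·334.
So N1* = 117/0.863 = 135, and then N2* = 334 - 0.708·135 = 238.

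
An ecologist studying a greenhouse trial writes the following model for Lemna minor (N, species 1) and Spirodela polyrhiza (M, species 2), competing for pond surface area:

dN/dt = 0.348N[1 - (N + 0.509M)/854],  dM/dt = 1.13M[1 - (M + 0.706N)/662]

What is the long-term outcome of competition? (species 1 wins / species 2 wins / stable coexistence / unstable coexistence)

stable coexistence

Compare the nullcline intercepts: K1/α12 = 854/0.509 = 1680 > K2 = 662; K2/α21 = 662/0.706 = 938 > K1 = 854.
Since both inequalities hold, each species can invade when rare, so the interior equilibrium is stable.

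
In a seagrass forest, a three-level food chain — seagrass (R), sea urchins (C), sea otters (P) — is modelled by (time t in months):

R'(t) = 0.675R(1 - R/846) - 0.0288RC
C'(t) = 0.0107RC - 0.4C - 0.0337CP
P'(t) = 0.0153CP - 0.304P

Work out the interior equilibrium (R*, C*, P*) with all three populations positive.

From dP/dt = 0: 0.0153C* = 0.304, so C* = 19.9.
From dR/dt = 0: 0.675(1 - R*/846) = 0.0288·19.9, giving R* = 846·(1 - 0.848) = 129.
From dC/dt = 0: 0.0107·129 - 0.4 = 0.0337P*, so P* = 0.978/0.0337 = 29.

R* ≈ 129, C* ≈ 19.9, P* ≈ 29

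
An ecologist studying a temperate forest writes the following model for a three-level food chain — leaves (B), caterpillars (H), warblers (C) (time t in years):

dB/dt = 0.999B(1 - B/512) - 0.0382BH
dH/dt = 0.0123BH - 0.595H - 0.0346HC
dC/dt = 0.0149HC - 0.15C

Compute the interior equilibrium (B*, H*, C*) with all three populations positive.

B* ≈ 315, H* ≈ 10.1, C* ≈ 94.7

From dC/dt = 0: 0.0149H* = 0.15, so H* = 10.1.
From dB/dt = 0: 0.999(1 - B*/512) = 0.0382·10.1, giving B* = 512·(1 - 0.385) = 315.
From dH/dt = 0: 0.0123·315 - 0.595 = 0.0346C*, so C* = 3.28/0.0346 = 94.7.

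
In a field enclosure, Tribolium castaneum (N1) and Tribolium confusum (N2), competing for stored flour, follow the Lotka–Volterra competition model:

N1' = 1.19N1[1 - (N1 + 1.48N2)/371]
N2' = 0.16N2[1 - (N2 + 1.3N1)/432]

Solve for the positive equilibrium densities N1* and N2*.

Setting both brackets to zero gives the nullclines N1 + 1.48N2 = 371 and 1.3N1 + N2 = 432.
Substituting N2 = 432 - 1.3N1 into the first: N1(1 - 1.48·1.3) = 371 - 1.48·432.
So N1* = -268/-0.924 = 290, and then N2* = 432 - 1.3·290 = 54.4.

N1* ≈ 290, N2* ≈ 54.4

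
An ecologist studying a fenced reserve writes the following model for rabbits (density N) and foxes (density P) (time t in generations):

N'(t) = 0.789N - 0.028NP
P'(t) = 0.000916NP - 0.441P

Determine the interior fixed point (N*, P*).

Set dP/dt = 0 with P > 0: 0.000916N - 0.441 = 0, so N* = 0.441/0.000916 = 481.
Set dN/dt = 0 with N > 0: 0.789 - 0.028P = 0, so P* = 0.789/0.028 = 28.2.

N* ≈ 481, P* ≈ 28.2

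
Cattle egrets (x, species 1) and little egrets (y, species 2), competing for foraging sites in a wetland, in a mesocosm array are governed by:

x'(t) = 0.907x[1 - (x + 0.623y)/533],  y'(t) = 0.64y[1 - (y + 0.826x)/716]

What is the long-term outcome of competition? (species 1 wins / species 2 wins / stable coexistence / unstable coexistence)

Compare the nullcline intercepts: K1/α12 = 533/0.623 = 856 > K2 = 716; K2/α21 = 716/0.826 = 867 > K1 = 533.
Since both inequalities hold, each species can invade when rare, so the interior equilibrium is stable.

stable coexistence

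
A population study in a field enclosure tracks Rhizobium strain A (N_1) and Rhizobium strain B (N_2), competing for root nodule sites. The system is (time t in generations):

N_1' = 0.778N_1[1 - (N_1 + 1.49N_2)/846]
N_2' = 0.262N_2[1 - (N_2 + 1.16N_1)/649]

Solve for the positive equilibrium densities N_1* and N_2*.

N_1* ≈ 166, N_2* ≈ 456

Setting both brackets to zero gives the nullclines N_1 + 1.49N_2 = 846 and 1.16N_1 + N_2 = 649.
Substituting N_2 = 649 - 1.16N_1 into the first: N_1(1 - 1.49·1.16) = 846 - 1.49·649.
So N_1* = -121/-0.728 = 166, and then N_2* = 649 - 1.16·166 = 456.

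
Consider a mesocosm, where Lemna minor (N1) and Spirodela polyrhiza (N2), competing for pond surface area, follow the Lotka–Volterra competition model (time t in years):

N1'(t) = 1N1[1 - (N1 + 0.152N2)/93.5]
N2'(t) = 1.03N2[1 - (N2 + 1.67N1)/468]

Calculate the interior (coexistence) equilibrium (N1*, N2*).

N1* ≈ 30, N2* ≈ 418

Setting both brackets to zero gives the nullclines N1 + 0.152N2 = 93.5 and 1.67N1 + N2 = 468.
Substituting N2 = 468 - 1.67N1 into the first: N1(1 - 0.152·1.67) = 93.5 - 0.152·468.
So N1* = 22.4/0.746 = 30, and then N2* = 468 - 1.67·30 = 418.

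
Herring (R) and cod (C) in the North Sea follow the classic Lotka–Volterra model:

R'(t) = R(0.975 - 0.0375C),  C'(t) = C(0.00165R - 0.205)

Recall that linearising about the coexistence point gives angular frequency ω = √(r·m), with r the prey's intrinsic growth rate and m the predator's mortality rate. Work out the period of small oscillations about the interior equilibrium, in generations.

Here r = 0.975 and m = 0.205, so r·m = 0.2.
ω = √0.2 = 0.447 per generation, hence T = 2π/ω ≈ 14.1 generations.

T ≈ 14.1 generations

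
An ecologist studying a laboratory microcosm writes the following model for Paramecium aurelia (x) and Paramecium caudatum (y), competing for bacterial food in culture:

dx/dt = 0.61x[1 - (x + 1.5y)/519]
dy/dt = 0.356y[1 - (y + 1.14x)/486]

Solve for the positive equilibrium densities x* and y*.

x* ≈ 296, y* ≈ 149

Setting both brackets to zero gives the nullclines x + 1.5y = 519 and 1.14x + y = 486.
Substituting y = 486 - 1.14x into the first: x(1 - 1.5·1.14) = 519 - 1.5·486.
So x* = -210/-0.71 = 296, and then y* = 486 - 1.14·296 = 149.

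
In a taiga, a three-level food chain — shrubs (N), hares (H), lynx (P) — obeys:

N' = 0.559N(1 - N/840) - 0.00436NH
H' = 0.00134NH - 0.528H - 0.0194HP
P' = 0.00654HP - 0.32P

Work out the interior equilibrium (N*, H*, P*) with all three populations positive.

N* ≈ 519, H* ≈ 48.9, P* ≈ 8.66

From dP/dt = 0: 0.00654H* = 0.32, so H* = 48.9.
From dN/dt = 0: 0.559(1 - N*/840) = 0.00436·48.9, giving N* = 840·(1 - 0.382) = 519.
From dH/dt = 0: 0.00134·519 - 0.528 = 0.0194P*, so P* = 0.168/0.0194 = 8.66.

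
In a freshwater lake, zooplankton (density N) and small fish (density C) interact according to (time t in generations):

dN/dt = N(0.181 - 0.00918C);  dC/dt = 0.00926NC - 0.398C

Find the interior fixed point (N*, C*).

Set dC/dt = 0 with C > 0: 0.00926N - 0.398 = 0, so N* = 0.398/0.00926 = 43.
Set dN/dt = 0 with N > 0: 0.181 - 0.00918C = 0, so C* = 0.181/0.00918 = 19.7.

N* ≈ 43, C* ≈ 19.7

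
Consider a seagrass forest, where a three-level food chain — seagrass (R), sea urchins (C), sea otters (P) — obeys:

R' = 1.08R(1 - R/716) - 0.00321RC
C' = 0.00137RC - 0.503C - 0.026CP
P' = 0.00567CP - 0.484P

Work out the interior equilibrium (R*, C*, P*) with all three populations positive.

R* ≈ 534, C* ≈ 85.4, P* ≈ 8.81

From dP/dt = 0: 0.00567C* = 0.484, so C* = 85.4.
From dR/dt = 0: 1.08(1 - R*/716) = 0.00321·85.4, giving R* = 716·(1 - 0.254) = 534.
From dC/dt = 0: 0.00137·534 - 0.503 = 0.026P*, so P* = 0.229/0.026 = 8.81.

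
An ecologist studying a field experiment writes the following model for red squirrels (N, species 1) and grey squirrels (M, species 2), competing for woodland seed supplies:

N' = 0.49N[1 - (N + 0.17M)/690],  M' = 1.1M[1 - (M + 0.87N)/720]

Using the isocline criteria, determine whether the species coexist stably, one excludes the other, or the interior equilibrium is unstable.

Compare the nullcline intercepts: K1/α12 = 690/0.17 = 4060 > K2 = 720; K2/α21 = 720/0.87 = 828 > K1 = 690.
Since both inequalities hold, each species can invade when rare, so the interior equilibrium is stable.

stable coexistence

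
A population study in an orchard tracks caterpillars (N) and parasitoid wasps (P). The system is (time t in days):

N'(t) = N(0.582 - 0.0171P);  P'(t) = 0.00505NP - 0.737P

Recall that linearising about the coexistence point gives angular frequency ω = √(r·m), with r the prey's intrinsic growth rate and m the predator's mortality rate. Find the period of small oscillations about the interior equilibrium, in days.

Here r = 0.582 and m = 0.737, so r·m = 0.429.
ω = √0.429 = 0.655 per day, hence T = 2π/ω ≈ 9.59 days.

T ≈ 9.59 days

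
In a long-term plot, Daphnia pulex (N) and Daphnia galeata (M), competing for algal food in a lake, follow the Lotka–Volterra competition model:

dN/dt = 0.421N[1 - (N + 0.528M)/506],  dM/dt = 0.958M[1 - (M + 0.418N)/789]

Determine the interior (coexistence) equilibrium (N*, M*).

Setting both brackets to zero gives the nullclines N + 0.528M = 506 and 0.418N + M = 789.
Substituting M = 789 - 0.418N into the first: N(1 - 0.528·0.418) = 506 - 0.528·789.
So N* = 89.4/0.779 = 115, and then M* = 789 - 0.418·115 = 741.

N* ≈ 115, M* ≈ 741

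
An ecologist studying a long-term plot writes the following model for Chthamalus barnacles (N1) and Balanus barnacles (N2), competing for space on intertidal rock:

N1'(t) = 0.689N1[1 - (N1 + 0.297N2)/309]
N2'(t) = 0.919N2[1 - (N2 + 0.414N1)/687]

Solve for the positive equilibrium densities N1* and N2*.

Setting both brackets to zero gives the nullclines N1 + 0.297N2 = 309 and 0.414N1 + N2 = 687.
Substituting N2 = 687 - 0.414N1 into the first: N1(1 - 0.297·0.414) = 309 - 0.297·687.
So N1* = 105/0.877 = 120, and then N2* = 687 - 0.414·120 = 637.

N1* ≈ 120, N2* ≈ 637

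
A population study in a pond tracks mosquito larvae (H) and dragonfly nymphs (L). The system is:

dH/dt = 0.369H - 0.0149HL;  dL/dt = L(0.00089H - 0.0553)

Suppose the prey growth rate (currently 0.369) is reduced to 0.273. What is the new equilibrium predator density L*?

At the interior fixed point, setting dH/dt = 0 with H > 0 fixes L* = (prey growth rate)/(HL coefficient) — independent of the other coefficients.
With the change, L* = 0.273/0.0149 = 18.3; it falls from 24.8.

L* ≈ 18.3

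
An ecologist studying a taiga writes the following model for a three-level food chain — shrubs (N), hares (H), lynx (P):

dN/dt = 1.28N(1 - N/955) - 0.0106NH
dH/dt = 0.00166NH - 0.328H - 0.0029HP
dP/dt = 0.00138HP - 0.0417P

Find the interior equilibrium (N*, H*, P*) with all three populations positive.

N* ≈ 716, H* ≈ 30.2, P* ≈ 297

From dP/dt = 0: 0.00138H* = 0.0417, so H* = 30.2.
From dN/dt = 0: 1.28(1 - N*/955) = 0.0106·30.2, giving N* = 955·(1 - 0.25) = 716.
From dH/dt = 0: 0.00166·716 - 0.328 = 0.0029P*, so P* = 0.861/0.0029 = 297.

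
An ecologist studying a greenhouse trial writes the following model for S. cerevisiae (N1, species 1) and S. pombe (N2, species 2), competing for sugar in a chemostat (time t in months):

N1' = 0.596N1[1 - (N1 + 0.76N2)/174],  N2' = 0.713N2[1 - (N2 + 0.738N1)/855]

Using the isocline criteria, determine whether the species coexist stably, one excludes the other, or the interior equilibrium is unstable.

Compare the nullcline intercepts: K1/α12 = 174/0.76 = 229 < K2 = 855; K2/α21 = 855/0.738 = 1160 > K1 = 174.
Since the inequalities point opposite ways, species 2 can invade but species 1 cannot.

species 2 excludes species 1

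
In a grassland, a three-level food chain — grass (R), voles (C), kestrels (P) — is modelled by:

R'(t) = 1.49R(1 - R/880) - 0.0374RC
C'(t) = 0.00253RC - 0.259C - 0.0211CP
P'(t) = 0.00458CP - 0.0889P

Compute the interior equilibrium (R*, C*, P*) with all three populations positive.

R* ≈ 451, C* ≈ 19.4, P* ≈ 41.8

From dP/dt = 0: 0.00458C* = 0.0889, so C* = 19.4.
From dR/dt = 0: 1.49(1 - R*/880) = 0.0374·19.4, giving R* = 880·(1 - 0.487) = 451.
From dC/dt = 0: 0.00253·451 - 0.259 = 0.0211P*, so P* = 0.883/0.0211 = 41.8.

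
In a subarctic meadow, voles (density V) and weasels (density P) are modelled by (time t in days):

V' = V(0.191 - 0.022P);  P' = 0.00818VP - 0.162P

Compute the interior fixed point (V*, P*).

V* ≈ 19.8, P* ≈ 8.68

Set dP/dt = 0 with P > 0: 0.00818V - 0.162 = 0, so V* = 0.162/0.00818 = 19.8.
Set dV/dt = 0 with V > 0: 0.191 - 0.022P = 0, so P* = 0.191/0.022 = 8.68.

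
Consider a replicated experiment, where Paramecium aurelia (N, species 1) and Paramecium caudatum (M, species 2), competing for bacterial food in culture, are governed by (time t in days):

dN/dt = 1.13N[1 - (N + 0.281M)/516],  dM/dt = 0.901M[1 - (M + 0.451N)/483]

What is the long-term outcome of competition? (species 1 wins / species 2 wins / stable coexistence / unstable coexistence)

stable coexistence

Compare the nullcline intercepts: K1/α12 = 516/0.281 = 1840 > K2 = 483; K2/α21 = 483/0.451 = 1070 > K1 = 516.
Since both inequalities hold, each species can invade when rare, so the interior equilibrium is stable.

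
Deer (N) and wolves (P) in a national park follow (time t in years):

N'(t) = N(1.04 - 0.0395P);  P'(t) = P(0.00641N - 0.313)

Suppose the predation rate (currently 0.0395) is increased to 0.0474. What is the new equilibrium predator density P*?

P* ≈ 21.9

At the interior fixed point, setting dN/dt = 0 with N > 0 fixes P* = (prey growth rate)/(NP coefficient) — independent of the other coefficients.
With the change, P* = 1.04/0.0474 = 21.9; it falls from 26.3.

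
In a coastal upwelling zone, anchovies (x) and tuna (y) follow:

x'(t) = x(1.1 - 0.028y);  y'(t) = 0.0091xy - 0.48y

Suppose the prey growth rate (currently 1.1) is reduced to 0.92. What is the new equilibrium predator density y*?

y* ≈ 32.9

At the interior fixed point, setting dx/dt = 0 with x > 0 fixes y* = (prey growth rate)/(xy coefficient) — independent of the other coefficients.
With the change, y* = 0.92/0.028 = 32.9; it falls from 39.3.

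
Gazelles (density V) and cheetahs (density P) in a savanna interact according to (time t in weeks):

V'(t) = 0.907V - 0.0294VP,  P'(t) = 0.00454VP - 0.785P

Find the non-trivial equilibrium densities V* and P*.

V* ≈ 173, P* ≈ 30.9

Set dP/dt = 0 with P > 0: 0.00454V - 0.785 = 0, so V* = 0.785/0.00454 = 173.
Set dV/dt = 0 with V > 0: 0.907 - 0.0294P = 0, so P* = 0.907/0.0294 = 30.9.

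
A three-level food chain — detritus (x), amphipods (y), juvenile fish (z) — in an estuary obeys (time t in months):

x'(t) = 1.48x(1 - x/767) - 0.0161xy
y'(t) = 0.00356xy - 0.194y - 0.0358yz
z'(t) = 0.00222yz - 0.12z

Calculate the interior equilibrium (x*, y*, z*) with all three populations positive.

x* ≈ 316, y* ≈ 54.1, z* ≈ 26

From dz/dt = 0: 0.00222y* = 0.12, so y* = 54.1.
From dx/dt = 0: 1.48(1 - x*/767) = 0.0161·54.1, giving x* = 767·(1 - 0.588) = 316.
From dy/dt = 0: 0.00356·316 - 0.194 = 0.0358z*, so z* = 0.931/0.0358 = 26.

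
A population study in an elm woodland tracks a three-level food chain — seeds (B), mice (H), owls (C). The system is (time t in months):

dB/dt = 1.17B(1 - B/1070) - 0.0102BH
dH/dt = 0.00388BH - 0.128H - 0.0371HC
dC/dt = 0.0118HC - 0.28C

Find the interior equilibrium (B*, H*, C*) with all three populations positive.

From dC/dt = 0: 0.0118H* = 0.28, so H* = 23.7.
From dB/dt = 0: 1.17(1 - B*/1070) = 0.0102·23.7, giving B* = 1070·(1 - 0.207) = 849.
From dH/dt = 0: 0.00388·849 - 0.128 = 0.0371C*, so C* = 3.16/0.0371 = 85.3.

B* ≈ 849, H* ≈ 23.7, C* ≈ 85.3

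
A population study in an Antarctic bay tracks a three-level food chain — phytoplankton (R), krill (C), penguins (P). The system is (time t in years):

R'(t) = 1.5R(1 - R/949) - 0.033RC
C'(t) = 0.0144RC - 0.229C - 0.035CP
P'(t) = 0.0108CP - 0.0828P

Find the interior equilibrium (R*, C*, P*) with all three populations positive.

R* ≈ 789, C* ≈ 7.67, P* ≈ 318

From dP/dt = 0: 0.0108C* = 0.0828, so C* = 7.67.
From dR/dt = 0: 1.5(1 - R*/949) = 0.033·7.67, giving R* = 949·(1 - 0.169) = 789.
From dC/dt = 0: 0.0144·789 - 0.229 = 0.035P*, so P* = 11.1/0.035 = 318.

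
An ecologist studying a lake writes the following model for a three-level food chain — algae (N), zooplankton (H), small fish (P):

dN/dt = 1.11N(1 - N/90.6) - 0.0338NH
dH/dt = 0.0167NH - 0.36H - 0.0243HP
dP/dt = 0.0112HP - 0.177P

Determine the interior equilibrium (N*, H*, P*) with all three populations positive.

From dP/dt = 0: 0.0112H* = 0.177, so H* = 15.8.
From dN/dt = 0: 1.11(1 - N*/90.6) = 0.0338·15.8, giving N* = 90.6·(1 - 0.481) = 47.
From dH/dt = 0: 0.0167·47 - 0.36 = 0.0243P*, so P* = 0.425/0.0243 = 17.5.

N* ≈ 47, H* ≈ 15.8, P* ≈ 17.5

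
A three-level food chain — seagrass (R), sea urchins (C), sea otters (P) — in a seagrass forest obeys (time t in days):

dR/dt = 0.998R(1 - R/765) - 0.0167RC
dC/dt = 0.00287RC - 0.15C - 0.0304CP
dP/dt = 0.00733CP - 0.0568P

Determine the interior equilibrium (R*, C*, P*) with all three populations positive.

From dP/dt = 0: 0.00733C* = 0.0568, so C* = 7.75.
From dR/dt = 0: 0.998(1 - R*/765) = 0.0167·7.75, giving R* = 765·(1 - 0.13) = 666.
From dC/dt = 0: 0.00287·666 - 0.15 = 0.0304P*, so P* = 1.76/0.0304 = 57.9.

R* ≈ 666, C* ≈ 7.75, P* ≈ 57.9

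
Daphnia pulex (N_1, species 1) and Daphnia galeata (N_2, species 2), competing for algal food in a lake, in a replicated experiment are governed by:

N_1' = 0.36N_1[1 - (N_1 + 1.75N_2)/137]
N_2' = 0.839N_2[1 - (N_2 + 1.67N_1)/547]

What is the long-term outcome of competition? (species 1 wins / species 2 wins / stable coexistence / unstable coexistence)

species 2 excludes species 1

Compare the nullcline intercepts: K1/α12 = 137/1.75 = 78.3 < K2 = 547; K2/α21 = 547/1.67 = 328 > K1 = 137.
Since the inequalities point opposite ways, species 2 can invade but species 1 cannot.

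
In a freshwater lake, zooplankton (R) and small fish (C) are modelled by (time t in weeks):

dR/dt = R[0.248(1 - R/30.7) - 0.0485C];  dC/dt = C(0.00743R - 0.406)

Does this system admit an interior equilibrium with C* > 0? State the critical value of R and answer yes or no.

Threshold R = 54.6; K < 54.6, so no, the predator goes extinct.

The predator equation gives dC/dt > 0 only when R > 0.406/0.00743 = 54.6.
Without the predator, R → K = 30.7. Since 30.7 < 54.6, the predator cannot invade.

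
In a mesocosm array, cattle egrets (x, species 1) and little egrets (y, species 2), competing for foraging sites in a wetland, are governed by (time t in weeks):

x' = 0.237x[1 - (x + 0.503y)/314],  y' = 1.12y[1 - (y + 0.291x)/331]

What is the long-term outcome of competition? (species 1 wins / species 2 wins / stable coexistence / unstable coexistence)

Compare the nullcline intercepts: K1/α12 = 314/0.503 = 624 > K2 = 331; K2/α21 = 331/0.291 = 1140 > K1 = 314.
Since both inequalities hold, each species can invade when rare, so the interior equilibrium is stable.

stable coexistence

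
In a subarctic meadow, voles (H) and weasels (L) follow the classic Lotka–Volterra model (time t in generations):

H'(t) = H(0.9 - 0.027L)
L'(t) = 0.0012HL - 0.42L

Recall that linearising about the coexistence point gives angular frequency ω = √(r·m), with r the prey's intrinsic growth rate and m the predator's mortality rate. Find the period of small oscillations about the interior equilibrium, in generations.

T ≈ 10.2 generations

Here r = 0.9 and m = 0.42, so r·m = 0.378.
ω = √0.378 = 0.615 per generation, hence T = 2π/ω ≈ 10.2 generations.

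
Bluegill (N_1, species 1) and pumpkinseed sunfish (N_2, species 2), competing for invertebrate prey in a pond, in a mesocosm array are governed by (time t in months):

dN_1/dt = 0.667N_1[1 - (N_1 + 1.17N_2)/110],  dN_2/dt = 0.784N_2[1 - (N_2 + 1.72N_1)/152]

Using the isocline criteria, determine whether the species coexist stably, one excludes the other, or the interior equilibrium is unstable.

unstable coexistence (outcome depends on initial conditions)

Compare the nullcline intercepts: K1/α12 = 110/1.17 = 94 < K2 = 152; K2/α21 = 152/1.72 = 88.4 < K1 = 110.
Since both are reversed, neither can invade when rare; the interior point is a saddle.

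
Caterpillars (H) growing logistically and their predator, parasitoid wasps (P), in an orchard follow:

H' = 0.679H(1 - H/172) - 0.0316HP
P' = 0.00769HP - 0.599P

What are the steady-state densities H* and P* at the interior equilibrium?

H* ≈ 77.9, P* ≈ 11.8

From dP/dt = 0 with P > 0: 0.00769H* = 0.599, so H* = 77.9.
Substitute into dH/dt = 0: 0.679(1 - 77.9/172) = 0.0316P*.
The bracket is 0.547, giving P* = 0.372/0.0316 = 11.8.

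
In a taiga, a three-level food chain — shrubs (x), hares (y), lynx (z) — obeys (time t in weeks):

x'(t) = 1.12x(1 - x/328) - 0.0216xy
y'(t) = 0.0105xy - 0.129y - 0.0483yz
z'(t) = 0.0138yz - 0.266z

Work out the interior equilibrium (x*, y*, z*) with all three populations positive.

From dz/dt = 0: 0.0138y* = 0.266, so y* = 19.3.
From dx/dt = 0: 1.12(1 - x*/328) = 0.0216·19.3, giving x* = 328·(1 - 0.372) = 206.
From dy/dt = 0: 0.0105·206 - 0.129 = 0.0483z*, so z* = 2.03/0.0483 = 42.1.

x* ≈ 206, y* ≈ 19.3, z* ≈ 42.1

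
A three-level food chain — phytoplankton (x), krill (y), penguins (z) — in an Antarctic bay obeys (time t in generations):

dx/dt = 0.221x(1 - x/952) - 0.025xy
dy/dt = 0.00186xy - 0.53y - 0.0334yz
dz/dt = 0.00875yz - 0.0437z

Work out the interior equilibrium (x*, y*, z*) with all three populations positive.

x* ≈ 414, y* ≈ 4.99, z* ≈ 7.2

From dz/dt = 0: 0.00875y* = 0.0437, so y* = 4.99.
From dx/dt = 0: 0.221(1 - x*/952) = 0.025·4.99, giving x* = 952·(1 - 0.565) = 414.
From dy/dt = 0: 0.00186·414 - 0.53 = 0.0334z*, so z* = 0.24/0.0334 = 7.2.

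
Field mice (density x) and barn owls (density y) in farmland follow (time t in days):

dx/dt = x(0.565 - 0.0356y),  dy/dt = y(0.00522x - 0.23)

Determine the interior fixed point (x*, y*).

Set dy/dt = 0 with y > 0: 0.00522x - 0.23 = 0, so x* = 0.23/0.00522 = 44.1.
Set dx/dt = 0 with x > 0: 0.565 - 0.0356y = 0, so y* = 0.565/0.0356 = 15.9.

x* ≈ 44.1, y* ≈ 15.9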